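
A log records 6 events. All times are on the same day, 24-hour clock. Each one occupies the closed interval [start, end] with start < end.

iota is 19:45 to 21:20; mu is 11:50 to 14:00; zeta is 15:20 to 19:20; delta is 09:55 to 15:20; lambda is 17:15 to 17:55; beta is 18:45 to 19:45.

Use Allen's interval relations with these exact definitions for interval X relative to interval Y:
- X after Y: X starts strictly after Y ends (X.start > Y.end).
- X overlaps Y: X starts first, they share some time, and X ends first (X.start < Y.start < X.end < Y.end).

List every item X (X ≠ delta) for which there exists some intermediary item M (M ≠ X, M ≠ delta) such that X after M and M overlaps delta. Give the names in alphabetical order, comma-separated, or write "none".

Target delta = [09:55, 15:20].
Intermediaries M with M overlaps delta: none.
Union: none.

none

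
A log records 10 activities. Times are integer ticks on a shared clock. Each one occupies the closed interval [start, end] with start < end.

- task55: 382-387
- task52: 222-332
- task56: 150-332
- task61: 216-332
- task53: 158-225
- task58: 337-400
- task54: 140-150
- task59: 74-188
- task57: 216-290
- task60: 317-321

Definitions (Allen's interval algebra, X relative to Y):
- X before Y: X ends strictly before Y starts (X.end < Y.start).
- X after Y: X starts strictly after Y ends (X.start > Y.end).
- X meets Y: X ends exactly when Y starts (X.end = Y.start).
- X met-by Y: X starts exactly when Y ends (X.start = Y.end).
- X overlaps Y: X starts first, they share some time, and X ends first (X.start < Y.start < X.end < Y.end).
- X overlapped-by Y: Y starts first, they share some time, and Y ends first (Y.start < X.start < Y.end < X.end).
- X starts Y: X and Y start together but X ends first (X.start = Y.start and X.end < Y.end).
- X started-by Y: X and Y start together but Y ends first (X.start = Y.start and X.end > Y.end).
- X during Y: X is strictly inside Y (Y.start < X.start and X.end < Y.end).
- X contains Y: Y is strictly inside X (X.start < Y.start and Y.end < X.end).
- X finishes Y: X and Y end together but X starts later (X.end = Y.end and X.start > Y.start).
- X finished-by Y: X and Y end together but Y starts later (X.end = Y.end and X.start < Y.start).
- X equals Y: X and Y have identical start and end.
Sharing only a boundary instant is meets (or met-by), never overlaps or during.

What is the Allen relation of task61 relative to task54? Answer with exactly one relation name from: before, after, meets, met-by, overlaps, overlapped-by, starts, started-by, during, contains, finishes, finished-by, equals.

task61 = [216, 332]; task54 = [140, 150].
Compare endpoints: task61.start > task54.start, task61.start > task54.end, task61.end > task54.start, task61.end > task54.end.
That pattern is 'after'.

after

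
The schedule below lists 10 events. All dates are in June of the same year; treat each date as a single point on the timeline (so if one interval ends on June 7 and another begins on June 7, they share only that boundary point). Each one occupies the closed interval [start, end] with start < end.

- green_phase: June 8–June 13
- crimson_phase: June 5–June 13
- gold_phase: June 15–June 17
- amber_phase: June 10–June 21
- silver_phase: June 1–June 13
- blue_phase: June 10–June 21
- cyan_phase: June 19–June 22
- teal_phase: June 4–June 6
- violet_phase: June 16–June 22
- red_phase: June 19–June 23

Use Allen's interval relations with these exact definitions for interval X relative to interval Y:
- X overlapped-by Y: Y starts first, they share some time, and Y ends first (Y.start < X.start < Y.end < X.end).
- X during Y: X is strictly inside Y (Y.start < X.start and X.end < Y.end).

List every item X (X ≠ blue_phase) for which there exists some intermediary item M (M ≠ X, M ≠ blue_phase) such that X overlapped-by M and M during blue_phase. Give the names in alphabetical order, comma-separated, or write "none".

Target blue_phase = [June 10, June 21].
Intermediaries M with M during blue_phase: gold_phase.
Via gold_phase — items with X overlapped-by gold_phase: violet_phase.
Union: violet_phase.

violet_phase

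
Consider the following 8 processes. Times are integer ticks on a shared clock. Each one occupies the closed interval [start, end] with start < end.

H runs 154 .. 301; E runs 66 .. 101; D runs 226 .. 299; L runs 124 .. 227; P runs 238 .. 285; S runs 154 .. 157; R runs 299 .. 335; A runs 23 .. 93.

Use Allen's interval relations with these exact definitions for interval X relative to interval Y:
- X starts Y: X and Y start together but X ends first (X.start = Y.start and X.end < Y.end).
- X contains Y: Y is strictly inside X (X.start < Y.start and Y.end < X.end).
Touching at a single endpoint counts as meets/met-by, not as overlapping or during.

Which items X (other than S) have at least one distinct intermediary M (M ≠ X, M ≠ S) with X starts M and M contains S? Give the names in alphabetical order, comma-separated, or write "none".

Target S = [154, 157].
Intermediaries M with M contains S: L.
Via L — items with X starts L: none.
Union: none.

none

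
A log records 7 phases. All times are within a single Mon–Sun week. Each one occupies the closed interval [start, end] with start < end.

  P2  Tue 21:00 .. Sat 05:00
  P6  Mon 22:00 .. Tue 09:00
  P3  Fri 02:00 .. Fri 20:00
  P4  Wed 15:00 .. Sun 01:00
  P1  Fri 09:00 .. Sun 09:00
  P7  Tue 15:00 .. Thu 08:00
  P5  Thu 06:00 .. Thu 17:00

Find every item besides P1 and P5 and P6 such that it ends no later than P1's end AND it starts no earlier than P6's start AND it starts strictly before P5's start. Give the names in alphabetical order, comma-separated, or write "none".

Conditions: its end is no later than P1's end (X.end <= Sun 09:00) AND its start is no earlier than P6's start (X.start >= Mon 22:00) AND its start is strictly before P5's start (X.start < Thu 06:00).
P2: end Sat 05:00 <= Sun 09:00? ✓; start Tue 21:00 >= Mon 22:00? ✓; start Tue 21:00 < Thu 06:00? ✓ → yes.
P3: end Fri 20:00 <= Sun 09:00? ✓; start Fri 02:00 >= Mon 22:00? ✓; start Fri 02:00 < Thu 06:00? ✗ → no.
P4: end Sun 01:00 <= Sun 09:00? ✓; start Wed 15:00 >= Mon 22:00? ✓; start Wed 15:00 < Thu 06:00? ✓ → yes.
P7: end Thu 08:00 <= Sun 09:00? ✓; start Tue 15:00 >= Mon 22:00? ✓; start Tue 15:00 < Thu 06:00? ✓ → yes.
Result: P2, P4, P7.

P2, P4, P7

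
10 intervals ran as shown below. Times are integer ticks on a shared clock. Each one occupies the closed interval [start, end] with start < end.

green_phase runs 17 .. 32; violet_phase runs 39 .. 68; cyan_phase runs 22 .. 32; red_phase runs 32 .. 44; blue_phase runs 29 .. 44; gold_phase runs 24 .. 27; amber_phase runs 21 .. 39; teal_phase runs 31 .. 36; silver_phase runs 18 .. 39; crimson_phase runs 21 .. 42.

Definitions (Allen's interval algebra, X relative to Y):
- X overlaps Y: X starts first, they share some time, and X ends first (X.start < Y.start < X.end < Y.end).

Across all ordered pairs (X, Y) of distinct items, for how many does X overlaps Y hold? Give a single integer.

18

Checking all 90 ordered pairs for relation 'overlaps'; matching pairs in alphabetical order:
(amber_phase, blue_phase): amber_phase overlaps blue_phase ✓
(amber_phase, red_phase): amber_phase overlaps red_phase ✓
(blue_phase, violet_phase): blue_phase overlaps violet_phase ✓
(crimson_phase, blue_phase): crimson_phase overlaps blue_phase ✓
(crimson_phase, red_phase): crimson_phase overlaps red_phase ✓
(crimson_phase, violet_phase): crimson_phase overlaps violet_phase ✓
(cyan_phase, blue_phase): cyan_phase overlaps blue_phase ✓
(cyan_phase, teal_phase): cyan_phase overlaps teal_phase ✓
(green_phase, amber_phase): green_phase overlaps amber_phase ✓
(green_phase, blue_phase): green_phase overlaps blue_phase ✓
(green_phase, crimson_phase): green_phase overlaps crimson_phase ✓
(green_phase, silver_phase): green_phase overlaps silver_phase ✓
(green_phase, teal_phase): green_phase overlaps teal_phase ✓
(red_phase, violet_phase): red_phase overlaps violet_phase ✓
(silver_phase, blue_phase): silver_phase overlaps blue_phase ✓
(silver_phase, crimson_phase): silver_phase overlaps crimson_phase ✓
(silver_phase, red_phase): silver_phase overlaps red_phase ✓
(teal_phase, red_phase): teal_phase overlaps red_phase ✓
Count: 18.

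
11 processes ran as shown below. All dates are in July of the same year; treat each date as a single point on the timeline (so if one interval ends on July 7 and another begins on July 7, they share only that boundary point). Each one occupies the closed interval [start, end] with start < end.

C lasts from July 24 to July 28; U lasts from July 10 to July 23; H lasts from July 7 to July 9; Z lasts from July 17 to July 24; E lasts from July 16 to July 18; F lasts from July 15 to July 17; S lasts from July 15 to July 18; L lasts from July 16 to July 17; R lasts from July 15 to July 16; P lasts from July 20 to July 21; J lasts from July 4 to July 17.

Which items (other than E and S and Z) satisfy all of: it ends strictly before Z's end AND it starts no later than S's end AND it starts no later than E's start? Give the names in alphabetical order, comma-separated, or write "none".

F, H, J, L, R, U

Conditions: its end is strictly before Z's end (X.end < July 24) AND its start is no later than S's end (X.start <= July 18) AND its start is no later than E's start (X.start <= July 16).
C: end July 28 < July 24? ✗; start July 24 <= July 18? ✗; start July 24 <= July 16? ✗ → no.
F: end July 17 < July 24? ✓; start July 15 <= July 18? ✓; start July 15 <= July 16? ✓ → yes.
H: end July 9 < July 24? ✓; start July 7 <= July 18? ✓; start July 7 <= July 16? ✓ → yes.
J: end July 17 < July 24? ✓; start July 4 <= July 18? ✓; start July 4 <= July 16? ✓ → yes.
L: end July 17 < July 24? ✓; start July 16 <= July 18? ✓; start July 16 <= July 16? ✓ → yes.
P: end July 21 < July 24? ✓; start July 20 <= July 18? ✗; start July 20 <= July 16? ✗ → no.
R: end July 16 < July 24? ✓; start July 15 <= July 18? ✓; start July 15 <= July 16? ✓ → yes.
U: end July 23 < July 24? ✓; start July 10 <= July 18? ✓; start July 10 <= July 16? ✓ → yes.
Result: F, H, J, L, R, U.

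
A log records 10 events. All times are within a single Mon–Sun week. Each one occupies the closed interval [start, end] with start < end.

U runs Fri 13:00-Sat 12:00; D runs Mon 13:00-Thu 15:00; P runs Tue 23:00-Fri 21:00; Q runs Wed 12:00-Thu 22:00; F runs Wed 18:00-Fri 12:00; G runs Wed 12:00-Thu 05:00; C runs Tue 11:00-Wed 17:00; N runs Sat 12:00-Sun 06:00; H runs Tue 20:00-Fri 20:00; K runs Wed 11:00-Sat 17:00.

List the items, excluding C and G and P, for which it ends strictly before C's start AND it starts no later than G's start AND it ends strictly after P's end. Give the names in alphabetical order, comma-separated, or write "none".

Conditions: its end is strictly before C's start (X.end < Tue 11:00) AND its start is no later than G's start (X.start <= Wed 12:00) AND its end is strictly after P's end (X.end > Fri 21:00).
D: end Thu 15:00 < Tue 11:00? ✗; start Mon 13:00 <= Wed 12:00? ✓; end Thu 15:00 > Fri 21:00? ✗ → no.
F: end Fri 12:00 < Tue 11:00? ✗; start Wed 18:00 <= Wed 12:00? ✗; end Fri 12:00 > Fri 21:00? ✗ → no.
H: end Fri 20:00 < Tue 11:00? ✗; start Tue 20:00 <= Wed 12:00? ✓; end Fri 20:00 > Fri 21:00? ✗ → no.
K: end Sat 17:00 < Tue 11:00? ✗; start Wed 11:00 <= Wed 12:00? ✓; end Sat 17:00 > Fri 21:00? ✓ → no.
N: end Sun 06:00 < Tue 11:00? ✗; start Sat 12:00 <= Wed 12:00? ✗; end Sun 06:00 > Fri 21:00? ✓ → no.
Q: end Thu 22:00 < Tue 11:00? ✗; start Wed 12:00 <= Wed 12:00? ✓; end Thu 22:00 > Fri 21:00? ✗ → no.
U: end Sat 12:00 < Tue 11:00? ✗; start Fri 13:00 <= Wed 12:00? ✗; end Sat 12:00 > Fri 21:00? ✓ → no.
Result: none.

none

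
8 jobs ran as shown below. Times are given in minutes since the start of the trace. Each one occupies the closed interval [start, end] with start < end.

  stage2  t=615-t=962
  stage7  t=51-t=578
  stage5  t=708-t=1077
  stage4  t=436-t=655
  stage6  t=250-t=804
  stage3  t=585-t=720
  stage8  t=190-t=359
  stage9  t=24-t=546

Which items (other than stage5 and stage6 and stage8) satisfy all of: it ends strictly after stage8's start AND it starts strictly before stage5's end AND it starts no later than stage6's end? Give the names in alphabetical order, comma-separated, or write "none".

Conditions: its end is strictly after stage8's start (X.end > t=190) AND its start is strictly before stage5's end (X.start < t=1077) AND its start is no later than stage6's end (X.start <= t=804).
stage2: end t=962 > t=190? ✓; start t=615 < t=1077? ✓; start t=615 <= t=804? ✓ → yes.
stage3: end t=720 > t=190? ✓; start t=585 < t=1077? ✓; start t=585 <= t=804? ✓ → yes.
stage4: end t=655 > t=190? ✓; start t=436 < t=1077? ✓; start t=436 <= t=804? ✓ → yes.
stage7: end t=578 > t=190? ✓; start t=51 < t=1077? ✓; start t=51 <= t=804? ✓ → yes.
stage9: end t=546 > t=190? ✓; start t=24 < t=1077? ✓; start t=24 <= t=804? ✓ → yes.
Result: stage2, stage3, stage4, stage7, stage9.

stage2, stage3, stage4, stage7, stage9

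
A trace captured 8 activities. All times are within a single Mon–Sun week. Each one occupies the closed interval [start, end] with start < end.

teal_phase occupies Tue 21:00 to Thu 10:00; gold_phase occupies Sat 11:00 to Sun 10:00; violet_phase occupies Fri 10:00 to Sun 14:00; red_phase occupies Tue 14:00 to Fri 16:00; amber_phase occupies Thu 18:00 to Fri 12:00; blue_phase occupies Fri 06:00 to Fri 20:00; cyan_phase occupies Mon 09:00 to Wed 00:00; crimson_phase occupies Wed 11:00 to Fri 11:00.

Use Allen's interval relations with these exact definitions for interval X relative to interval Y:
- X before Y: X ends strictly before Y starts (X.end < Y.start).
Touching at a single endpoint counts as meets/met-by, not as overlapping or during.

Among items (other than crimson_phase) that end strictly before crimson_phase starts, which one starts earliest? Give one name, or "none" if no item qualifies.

Target crimson_phase = [Wed 11:00, Fri 11:00].
amber_phase [Thu 18:00, Fri 12:00] → overlapped-by → excluded.
blue_phase [Fri 06:00, Fri 20:00] → overlapped-by → excluded.
cyan_phase [Mon 09:00, Wed 00:00] → before → candidate.
gold_phase [Sat 11:00, Sun 10:00] → after → excluded.
red_phase [Tue 14:00, Fri 16:00] → contains → excluded.
teal_phase [Tue 21:00, Thu 10:00] → overlaps → excluded.
violet_phase [Fri 10:00, Sun 14:00] → overlapped-by → excluded.
Among candidates, earliest start is Mon 09:00 → cyan_phase.

cyan_phase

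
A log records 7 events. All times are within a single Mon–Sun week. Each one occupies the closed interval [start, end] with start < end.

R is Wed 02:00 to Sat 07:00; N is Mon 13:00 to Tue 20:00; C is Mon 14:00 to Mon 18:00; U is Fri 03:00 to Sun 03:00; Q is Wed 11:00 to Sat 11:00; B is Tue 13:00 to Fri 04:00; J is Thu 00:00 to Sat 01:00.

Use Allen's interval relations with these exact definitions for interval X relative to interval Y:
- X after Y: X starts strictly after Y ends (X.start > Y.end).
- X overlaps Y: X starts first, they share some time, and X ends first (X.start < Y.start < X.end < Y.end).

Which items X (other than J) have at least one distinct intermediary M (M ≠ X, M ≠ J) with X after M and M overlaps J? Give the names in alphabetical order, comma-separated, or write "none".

none

Target J = [Thu 00:00, Sat 01:00].
Intermediaries M with M overlaps J: B.
Via B — items with X after B: none.
Union: none.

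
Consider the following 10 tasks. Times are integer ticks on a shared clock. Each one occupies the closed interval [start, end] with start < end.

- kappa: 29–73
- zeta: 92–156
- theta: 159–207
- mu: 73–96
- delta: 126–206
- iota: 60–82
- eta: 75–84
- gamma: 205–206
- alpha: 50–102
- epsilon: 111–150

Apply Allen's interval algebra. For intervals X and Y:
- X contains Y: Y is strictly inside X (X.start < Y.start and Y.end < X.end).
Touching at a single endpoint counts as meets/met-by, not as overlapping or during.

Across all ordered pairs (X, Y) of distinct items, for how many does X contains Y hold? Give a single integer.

Checking all 90 ordered pairs for relation 'contains'; matching pairs in alphabetical order:
(alpha, eta): alpha contains eta ✓
(alpha, iota): alpha contains iota ✓
(alpha, mu): alpha contains mu ✓
(mu, eta): mu contains eta ✓
(theta, gamma): theta contains gamma ✓
(zeta, epsilon): zeta contains epsilon ✓
Count: 6.

6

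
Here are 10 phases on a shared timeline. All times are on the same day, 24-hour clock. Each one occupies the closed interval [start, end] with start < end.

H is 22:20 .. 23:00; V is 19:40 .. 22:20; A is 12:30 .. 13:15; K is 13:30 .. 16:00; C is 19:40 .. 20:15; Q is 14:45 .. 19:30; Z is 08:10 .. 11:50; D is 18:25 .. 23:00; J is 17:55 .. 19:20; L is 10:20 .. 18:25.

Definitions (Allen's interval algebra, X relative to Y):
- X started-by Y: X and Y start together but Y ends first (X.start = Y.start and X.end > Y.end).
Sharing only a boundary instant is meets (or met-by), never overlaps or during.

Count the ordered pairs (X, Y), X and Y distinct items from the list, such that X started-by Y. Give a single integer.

Checking all 90 ordered pairs for relation 'started-by'; matching pairs in alphabetical order:
(V, C): V started-by C ✓
Count: 1.

1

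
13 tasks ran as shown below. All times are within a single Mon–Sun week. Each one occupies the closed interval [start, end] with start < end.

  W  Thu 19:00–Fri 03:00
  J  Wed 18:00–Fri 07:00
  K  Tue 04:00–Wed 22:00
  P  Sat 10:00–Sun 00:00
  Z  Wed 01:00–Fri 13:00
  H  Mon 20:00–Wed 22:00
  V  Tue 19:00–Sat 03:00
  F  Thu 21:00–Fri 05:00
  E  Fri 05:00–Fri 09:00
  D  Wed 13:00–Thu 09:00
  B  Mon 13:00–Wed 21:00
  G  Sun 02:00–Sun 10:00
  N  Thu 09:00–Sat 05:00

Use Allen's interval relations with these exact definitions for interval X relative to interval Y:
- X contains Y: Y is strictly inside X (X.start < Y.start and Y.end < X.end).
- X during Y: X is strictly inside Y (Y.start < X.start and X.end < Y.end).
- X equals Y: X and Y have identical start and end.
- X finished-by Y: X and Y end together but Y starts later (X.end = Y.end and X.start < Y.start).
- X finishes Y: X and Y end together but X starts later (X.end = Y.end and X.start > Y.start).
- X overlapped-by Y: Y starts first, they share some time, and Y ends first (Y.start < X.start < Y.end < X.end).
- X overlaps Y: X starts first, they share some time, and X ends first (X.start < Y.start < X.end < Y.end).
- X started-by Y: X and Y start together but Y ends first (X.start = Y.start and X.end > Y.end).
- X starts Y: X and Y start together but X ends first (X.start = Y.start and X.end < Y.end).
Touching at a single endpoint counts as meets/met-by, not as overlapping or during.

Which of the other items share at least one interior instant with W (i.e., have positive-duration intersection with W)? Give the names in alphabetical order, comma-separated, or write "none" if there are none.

Target W = [Thu 19:00, Fri 03:00].
B [Mon 13:00, Wed 21:00] → before → no.
D [Wed 13:00, Thu 09:00] → before → no.
E [Fri 05:00, Fri 09:00] → after → no.
F [Thu 21:00, Fri 05:00] → overlapped-by → yes.
G [Sun 02:00, Sun 10:00] → after → no.
H [Mon 20:00, Wed 22:00] → before → no.
J [Wed 18:00, Fri 07:00] → contains → yes.
K [Tue 04:00, Wed 22:00] → before → no.
N [Thu 09:00, Sat 05:00] → contains → yes.
P [Sat 10:00, Sun 00:00] → after → no.
V [Tue 19:00, Sat 03:00] → contains → yes.
Z [Wed 01:00, Fri 13:00] → contains → yes.
Result: F, J, N, V, Z.

F, J, N, V, Z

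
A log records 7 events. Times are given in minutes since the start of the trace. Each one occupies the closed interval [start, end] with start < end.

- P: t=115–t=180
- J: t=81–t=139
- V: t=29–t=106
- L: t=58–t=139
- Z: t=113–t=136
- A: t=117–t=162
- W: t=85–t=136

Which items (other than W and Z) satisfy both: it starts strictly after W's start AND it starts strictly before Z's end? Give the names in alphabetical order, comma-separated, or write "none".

A, P

Conditions: its start is strictly after W's start (X.start > t=85) AND its start is strictly before Z's end (X.start < t=136).
A: start t=117 > t=85? ✓; start t=117 < t=136? ✓ → yes.
J: start t=81 > t=85? ✗; start t=81 < t=136? ✓ → no.
L: start t=58 > t=85? ✗; start t=58 < t=136? ✓ → no.
P: start t=115 > t=85? ✓; start t=115 < t=136? ✓ → yes.
V: start t=29 > t=85? ✗; start t=29 < t=136? ✓ → no.
Result: A, P.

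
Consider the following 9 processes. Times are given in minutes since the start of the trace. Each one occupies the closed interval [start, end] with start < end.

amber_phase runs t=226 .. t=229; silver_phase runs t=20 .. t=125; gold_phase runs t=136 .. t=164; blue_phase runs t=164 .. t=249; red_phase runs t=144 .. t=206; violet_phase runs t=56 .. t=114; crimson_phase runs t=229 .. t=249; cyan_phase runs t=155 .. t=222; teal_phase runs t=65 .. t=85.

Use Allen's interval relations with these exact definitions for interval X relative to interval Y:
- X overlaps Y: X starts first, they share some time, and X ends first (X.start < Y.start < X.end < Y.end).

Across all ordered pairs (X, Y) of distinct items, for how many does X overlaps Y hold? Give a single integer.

5

Checking all 72 ordered pairs for relation 'overlaps'; matching pairs in alphabetical order:
(cyan_phase, blue_phase): cyan_phase overlaps blue_phase ✓
(gold_phase, cyan_phase): gold_phase overlaps cyan_phase ✓
(gold_phase, red_phase): gold_phase overlaps red_phase ✓
(red_phase, blue_phase): red_phase overlaps blue_phase ✓
(red_phase, cyan_phase): red_phase overlaps cyan_phase ✓
Count: 5.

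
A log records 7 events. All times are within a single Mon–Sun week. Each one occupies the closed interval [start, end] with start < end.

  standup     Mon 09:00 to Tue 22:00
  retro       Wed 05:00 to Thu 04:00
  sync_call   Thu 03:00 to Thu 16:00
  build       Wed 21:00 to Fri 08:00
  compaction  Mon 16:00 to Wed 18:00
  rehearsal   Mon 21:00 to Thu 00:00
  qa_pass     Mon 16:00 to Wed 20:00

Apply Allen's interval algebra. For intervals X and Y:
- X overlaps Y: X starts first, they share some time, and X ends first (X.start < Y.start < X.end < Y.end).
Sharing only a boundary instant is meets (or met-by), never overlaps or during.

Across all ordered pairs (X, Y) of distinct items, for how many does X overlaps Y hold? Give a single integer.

Checking all 42 ordered pairs for relation 'overlaps'; matching pairs in alphabetical order:
(compaction, rehearsal): compaction overlaps rehearsal ✓
(compaction, retro): compaction overlaps retro ✓
(qa_pass, rehearsal): qa_pass overlaps rehearsal ✓
(qa_pass, retro): qa_pass overlaps retro ✓
(rehearsal, build): rehearsal overlaps build ✓
(rehearsal, retro): rehearsal overlaps retro ✓
(retro, build): retro overlaps build ✓
(retro, sync_call): retro overlaps sync_call ✓
(standup, compaction): standup overlaps compaction ✓
(standup, qa_pass): standup overlaps qa_pass ✓
(standup, rehearsal): standup overlaps rehearsal ✓
Count: 11.

11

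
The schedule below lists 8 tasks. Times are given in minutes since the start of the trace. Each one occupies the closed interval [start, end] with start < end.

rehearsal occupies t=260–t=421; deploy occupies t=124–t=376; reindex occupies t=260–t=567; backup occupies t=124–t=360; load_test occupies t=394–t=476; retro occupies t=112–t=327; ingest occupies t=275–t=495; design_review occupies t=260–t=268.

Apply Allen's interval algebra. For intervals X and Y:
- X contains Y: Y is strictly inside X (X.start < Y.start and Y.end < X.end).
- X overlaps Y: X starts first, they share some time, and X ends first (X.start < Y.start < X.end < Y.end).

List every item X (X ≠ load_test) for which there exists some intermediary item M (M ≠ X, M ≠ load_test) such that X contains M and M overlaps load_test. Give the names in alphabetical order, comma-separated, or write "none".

none

Target load_test = [t=394, t=476].
Intermediaries M with M overlaps load_test: rehearsal.
Via rehearsal — items with X contains rehearsal: none.
Union: none.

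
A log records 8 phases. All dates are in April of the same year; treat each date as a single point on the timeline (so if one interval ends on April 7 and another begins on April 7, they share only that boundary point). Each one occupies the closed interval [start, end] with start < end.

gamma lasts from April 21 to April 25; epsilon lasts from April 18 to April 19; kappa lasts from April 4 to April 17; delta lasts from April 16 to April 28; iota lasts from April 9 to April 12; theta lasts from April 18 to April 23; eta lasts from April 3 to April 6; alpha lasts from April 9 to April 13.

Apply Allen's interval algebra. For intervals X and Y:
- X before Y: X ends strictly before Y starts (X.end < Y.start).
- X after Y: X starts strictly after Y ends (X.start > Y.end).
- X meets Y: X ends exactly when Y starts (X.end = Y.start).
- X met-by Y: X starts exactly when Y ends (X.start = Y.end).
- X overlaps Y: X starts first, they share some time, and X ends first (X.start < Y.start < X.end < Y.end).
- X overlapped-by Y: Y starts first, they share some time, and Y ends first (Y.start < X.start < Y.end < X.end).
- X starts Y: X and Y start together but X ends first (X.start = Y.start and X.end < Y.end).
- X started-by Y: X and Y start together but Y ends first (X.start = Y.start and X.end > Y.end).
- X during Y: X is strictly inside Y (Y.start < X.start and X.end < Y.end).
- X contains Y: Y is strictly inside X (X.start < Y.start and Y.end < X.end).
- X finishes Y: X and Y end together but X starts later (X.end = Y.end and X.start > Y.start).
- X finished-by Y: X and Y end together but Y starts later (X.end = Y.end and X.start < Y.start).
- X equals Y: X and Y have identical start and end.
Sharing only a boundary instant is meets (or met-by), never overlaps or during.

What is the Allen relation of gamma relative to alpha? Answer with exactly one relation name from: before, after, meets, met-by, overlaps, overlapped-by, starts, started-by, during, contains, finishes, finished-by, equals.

gamma = [April 21, April 25]; alpha = [April 9, April 13].
Compare endpoints: gamma.start > alpha.start, gamma.start > alpha.end, gamma.end > alpha.start, gamma.end > alpha.end.
That pattern is 'after'.

after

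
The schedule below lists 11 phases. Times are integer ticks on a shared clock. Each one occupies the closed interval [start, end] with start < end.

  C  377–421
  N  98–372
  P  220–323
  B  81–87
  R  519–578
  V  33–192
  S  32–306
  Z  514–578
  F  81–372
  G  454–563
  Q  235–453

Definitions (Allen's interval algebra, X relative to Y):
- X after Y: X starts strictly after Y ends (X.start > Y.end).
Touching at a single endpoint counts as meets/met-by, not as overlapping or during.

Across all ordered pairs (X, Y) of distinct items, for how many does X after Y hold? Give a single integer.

Checking all 110 ordered pairs for relation 'after'; matching pairs in alphabetical order:
(C, B): C after B ✓
(C, F): C after F ✓
(C, N): C after N ✓
(C, P): C after P ✓
(C, S): C after S ✓
(C, V): C after V ✓
(G, B): G after B ✓
(G, C): G after C ✓
(G, F): G after F ✓
(G, N): G after N ✓
(G, P): G after P ✓
(G, Q): G after Q ✓
(G, S): G after S ✓
(G, V): G after V ✓
(N, B): N after B ✓
(P, B): P after B ✓
(P, V): P after V ✓
(Q, B): Q after B ✓
(Q, V): Q after V ✓
(R, B): R after B ✓
(R, C): R after C ✓
(R, F): R after F ✓
(R, N): R after N ✓
(R, P): R after P ✓
... plus 11 further pairs not listed.
Count: 35.

35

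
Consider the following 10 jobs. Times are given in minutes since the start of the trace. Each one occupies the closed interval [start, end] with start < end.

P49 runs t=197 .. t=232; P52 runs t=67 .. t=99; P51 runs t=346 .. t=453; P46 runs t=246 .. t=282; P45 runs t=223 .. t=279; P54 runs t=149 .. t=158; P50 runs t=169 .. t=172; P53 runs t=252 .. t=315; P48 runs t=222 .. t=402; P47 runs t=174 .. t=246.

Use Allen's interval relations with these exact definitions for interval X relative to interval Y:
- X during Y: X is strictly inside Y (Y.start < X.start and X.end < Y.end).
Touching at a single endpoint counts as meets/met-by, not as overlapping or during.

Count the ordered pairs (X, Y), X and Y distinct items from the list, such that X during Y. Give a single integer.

Checking all 90 ordered pairs for relation 'during'; matching pairs in alphabetical order:
(P45, P48): P45 during P48 ✓
(P46, P48): P46 during P48 ✓
(P49, P47): P49 during P47 ✓
(P53, P48): P53 during P48 ✓
Count: 4.

4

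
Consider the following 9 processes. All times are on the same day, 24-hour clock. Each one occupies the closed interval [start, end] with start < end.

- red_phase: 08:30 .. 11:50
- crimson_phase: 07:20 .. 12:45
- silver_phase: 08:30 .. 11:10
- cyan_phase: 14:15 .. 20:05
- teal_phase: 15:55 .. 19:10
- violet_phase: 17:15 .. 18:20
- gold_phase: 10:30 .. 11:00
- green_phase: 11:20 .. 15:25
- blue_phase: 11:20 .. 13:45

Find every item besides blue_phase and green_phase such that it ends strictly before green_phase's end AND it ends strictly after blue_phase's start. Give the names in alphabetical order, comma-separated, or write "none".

crimson_phase, red_phase

Conditions: its end is strictly before green_phase's end (X.end < 15:25) AND its end is strictly after blue_phase's start (X.end > 11:20).
crimson_phase: end 12:45 < 15:25? ✓; end 12:45 > 11:20? ✓ → yes.
cyan_phase: end 20:05 < 15:25? ✗; end 20:05 > 11:20? ✓ → no.
gold_phase: end 11:00 < 15:25? ✓; end 11:00 > 11:20? ✗ → no.
red_phase: end 11:50 < 15:25? ✓; end 11:50 > 11:20? ✓ → yes.
silver_phase: end 11:10 < 15:25? ✓; end 11:10 > 11:20? ✗ → no.
teal_phase: end 19:10 < 15:25? ✗; end 19:10 > 11:20? ✓ → no.
violet_phase: end 18:20 < 15:25? ✗; end 18:20 > 11:20? ✓ → no.
Result: crimson_phase, red_phase.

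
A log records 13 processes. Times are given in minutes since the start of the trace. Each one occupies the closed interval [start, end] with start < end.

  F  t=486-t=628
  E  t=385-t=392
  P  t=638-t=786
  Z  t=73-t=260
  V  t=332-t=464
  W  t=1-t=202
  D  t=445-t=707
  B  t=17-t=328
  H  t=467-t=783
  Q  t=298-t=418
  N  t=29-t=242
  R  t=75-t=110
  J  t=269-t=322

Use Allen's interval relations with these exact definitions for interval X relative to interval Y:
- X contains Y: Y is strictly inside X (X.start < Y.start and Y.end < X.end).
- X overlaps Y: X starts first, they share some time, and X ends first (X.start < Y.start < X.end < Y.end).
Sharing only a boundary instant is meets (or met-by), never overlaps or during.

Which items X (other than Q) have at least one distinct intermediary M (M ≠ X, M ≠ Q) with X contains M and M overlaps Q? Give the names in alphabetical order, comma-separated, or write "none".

B

Target Q = [t=298, t=418].
Intermediaries M with M overlaps Q: B, J.
Via B — items with X contains B: none.
Via J — items with X contains J: B.
Union: B.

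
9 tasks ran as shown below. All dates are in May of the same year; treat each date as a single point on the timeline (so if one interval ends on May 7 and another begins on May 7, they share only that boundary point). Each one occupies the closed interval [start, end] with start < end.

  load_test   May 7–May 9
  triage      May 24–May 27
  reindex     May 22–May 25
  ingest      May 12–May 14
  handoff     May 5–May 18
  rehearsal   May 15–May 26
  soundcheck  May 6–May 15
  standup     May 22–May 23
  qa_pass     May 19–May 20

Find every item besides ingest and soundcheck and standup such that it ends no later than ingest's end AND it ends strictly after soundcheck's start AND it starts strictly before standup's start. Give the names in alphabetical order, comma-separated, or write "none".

Conditions: its end is no later than ingest's end (X.end <= May 14) AND its end is strictly after soundcheck's start (X.end > May 6) AND its start is strictly before standup's start (X.start < May 22).
handoff: end May 18 <= May 14? ✗; end May 18 > May 6? ✓; start May 5 < May 22? ✓ → no.
load_test: end May 9 <= May 14? ✓; end May 9 > May 6? ✓; start May 7 < May 22? ✓ → yes.
qa_pass: end May 20 <= May 14? ✗; end May 20 > May 6? ✓; start May 19 < May 22? ✓ → no.
rehearsal: end May 26 <= May 14? ✗; end May 26 > May 6? ✓; start May 15 < May 22? ✓ → no.
reindex: end May 25 <= May 14? ✗; end May 25 > May 6? ✓; start May 22 < May 22? ✗ → no.
triage: end May 27 <= May 14? ✗; end May 27 > May 6? ✓; start May 24 < May 22? ✗ → no.
Result: load_test.

load_test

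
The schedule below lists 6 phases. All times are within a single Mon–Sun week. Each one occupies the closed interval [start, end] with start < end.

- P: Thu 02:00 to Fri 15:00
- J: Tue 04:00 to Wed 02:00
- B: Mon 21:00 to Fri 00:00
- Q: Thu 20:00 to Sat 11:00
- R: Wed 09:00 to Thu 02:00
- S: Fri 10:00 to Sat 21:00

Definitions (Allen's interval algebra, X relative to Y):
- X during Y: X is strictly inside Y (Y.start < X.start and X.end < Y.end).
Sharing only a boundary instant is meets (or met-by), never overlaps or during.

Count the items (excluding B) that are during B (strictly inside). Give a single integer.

Target B = [Mon 21:00, Fri 00:00].
J [Tue 04:00, Wed 02:00] → during → counts.
P [Thu 02:00, Fri 15:00] → overlapped-by → no.
Q [Thu 20:00, Sat 11:00] → overlapped-by → no.
R [Wed 09:00, Thu 02:00] → during → counts.
S [Fri 10:00, Sat 21:00] → after → no.
Total: 2.

2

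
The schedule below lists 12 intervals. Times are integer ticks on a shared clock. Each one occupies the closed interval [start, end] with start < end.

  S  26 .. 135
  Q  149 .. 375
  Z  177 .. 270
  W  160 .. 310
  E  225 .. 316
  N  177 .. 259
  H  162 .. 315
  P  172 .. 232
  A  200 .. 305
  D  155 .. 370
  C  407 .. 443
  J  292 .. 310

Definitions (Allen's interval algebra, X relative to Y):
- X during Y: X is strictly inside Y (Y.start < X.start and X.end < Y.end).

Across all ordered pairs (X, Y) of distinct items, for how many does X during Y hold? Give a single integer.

27

Checking all 132 ordered pairs for relation 'during'; matching pairs in alphabetical order:
(A, D): A during D ✓
(A, H): A during H ✓
(A, Q): A during Q ✓
(A, W): A during W ✓
(D, Q): D during Q ✓
(E, D): E during D ✓
(E, Q): E during Q ✓
(H, D): H during D ✓
(H, Q): H during Q ✓
(J, D): J during D ✓
(J, E): J during E ✓
(J, H): J during H ✓
(J, Q): J during Q ✓
(N, D): N during D ✓
(N, H): N during H ✓
(N, Q): N during Q ✓
(N, W): N during W ✓
(P, D): P during D ✓
(P, H): P during H ✓
(P, Q): P during Q ✓
(P, W): P during W ✓
(W, D): W during D ✓
(W, Q): W during Q ✓
(Z, D): Z during D ✓
... plus 3 further pairs not listed.
Count: 27.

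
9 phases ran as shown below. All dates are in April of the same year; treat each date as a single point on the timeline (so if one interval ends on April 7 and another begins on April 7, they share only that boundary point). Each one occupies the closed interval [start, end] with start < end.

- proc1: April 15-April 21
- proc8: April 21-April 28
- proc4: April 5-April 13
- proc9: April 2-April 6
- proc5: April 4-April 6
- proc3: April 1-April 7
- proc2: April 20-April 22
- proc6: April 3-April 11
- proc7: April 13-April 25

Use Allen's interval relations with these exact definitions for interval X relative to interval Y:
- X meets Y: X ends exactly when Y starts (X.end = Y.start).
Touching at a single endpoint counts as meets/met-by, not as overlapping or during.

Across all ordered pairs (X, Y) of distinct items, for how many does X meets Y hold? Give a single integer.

2

Checking all 72 ordered pairs for relation 'meets'; matching pairs in alphabetical order:
(proc1, proc8): proc1 meets proc8 ✓
(proc4, proc7): proc4 meets proc7 ✓
Count: 2.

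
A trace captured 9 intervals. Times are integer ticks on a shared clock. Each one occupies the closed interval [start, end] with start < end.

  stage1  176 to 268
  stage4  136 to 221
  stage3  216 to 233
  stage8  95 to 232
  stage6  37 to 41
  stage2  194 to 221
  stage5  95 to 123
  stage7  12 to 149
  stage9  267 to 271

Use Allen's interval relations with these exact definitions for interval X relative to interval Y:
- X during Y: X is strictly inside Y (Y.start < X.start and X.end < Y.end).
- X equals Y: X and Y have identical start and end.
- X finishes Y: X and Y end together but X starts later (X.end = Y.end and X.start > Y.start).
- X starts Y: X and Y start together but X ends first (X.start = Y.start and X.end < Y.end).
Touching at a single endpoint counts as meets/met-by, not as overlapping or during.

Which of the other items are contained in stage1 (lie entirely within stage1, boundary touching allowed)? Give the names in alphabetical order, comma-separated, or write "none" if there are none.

Target stage1 = [176, 268].
stage2 [194, 221] → during → yes.
stage3 [216, 233] → during → yes.
stage4 [136, 221] → overlaps → no.
stage5 [95, 123] → before → no.
stage6 [37, 41] → before → no.
stage7 [12, 149] → before → no.
stage8 [95, 232] → overlaps → no.
stage9 [267, 271] → overlapped-by → no.
Result: stage2, stage3.

stage2, stage3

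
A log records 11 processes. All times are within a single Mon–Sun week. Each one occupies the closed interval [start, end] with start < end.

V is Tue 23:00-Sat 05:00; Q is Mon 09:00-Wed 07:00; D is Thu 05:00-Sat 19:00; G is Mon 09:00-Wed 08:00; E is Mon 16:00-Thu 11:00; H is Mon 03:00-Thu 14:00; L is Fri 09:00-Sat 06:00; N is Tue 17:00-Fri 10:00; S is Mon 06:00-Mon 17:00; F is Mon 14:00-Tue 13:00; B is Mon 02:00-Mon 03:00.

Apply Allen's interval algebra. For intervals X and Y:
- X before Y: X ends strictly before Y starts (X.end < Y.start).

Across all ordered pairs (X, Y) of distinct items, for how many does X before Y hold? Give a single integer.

23

Checking all 110 ordered pairs for relation 'before'; matching pairs in alphabetical order:
(B, D): B before D ✓
(B, E): B before E ✓
(B, F): B before F ✓
(B, G): B before G ✓
(B, L): B before L ✓
(B, N): B before N ✓
(B, Q): B before Q ✓
(B, S): B before S ✓
(B, V): B before V ✓
(E, L): E before L ✓
(F, D): F before D ✓
(F, L): F before L ✓
(F, N): F before N ✓
(F, V): F before V ✓
(G, D): G before D ✓
(G, L): G before L ✓
(H, L): H before L ✓
(Q, D): Q before D ✓
(Q, L): Q before L ✓
(S, D): S before D ✓
(S, L): S before L ✓
(S, N): S before N ✓
(S, V): S before V ✓
Count: 23.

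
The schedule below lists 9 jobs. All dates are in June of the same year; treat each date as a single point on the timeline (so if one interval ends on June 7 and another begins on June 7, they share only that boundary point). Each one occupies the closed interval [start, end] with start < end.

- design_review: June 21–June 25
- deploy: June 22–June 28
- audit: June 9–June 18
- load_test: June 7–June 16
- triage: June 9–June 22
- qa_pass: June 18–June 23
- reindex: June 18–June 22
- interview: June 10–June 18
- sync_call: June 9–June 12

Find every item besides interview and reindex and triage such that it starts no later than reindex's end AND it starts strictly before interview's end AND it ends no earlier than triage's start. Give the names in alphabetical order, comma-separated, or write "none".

Conditions: its start is no later than reindex's end (X.start <= June 22) AND its start is strictly before interview's end (X.start < June 18) AND its end is no earlier than triage's start (X.end >= June 9).
audit: start June 9 <= June 22? ✓; start June 9 < June 18? ✓; end June 18 >= June 9? ✓ → yes.
deploy: start June 22 <= June 22? ✓; start June 22 < June 18? ✗; end June 28 >= June 9? ✓ → no.
design_review: start June 21 <= June 22? ✓; start June 21 < June 18? ✗; end June 25 >= June 9? ✓ → no.
load_test: start June 7 <= June 22? ✓; start June 7 < June 18? ✓; end June 16 >= June 9? ✓ → yes.
qa_pass: start June 18 <= June 22? ✓; start June 18 < June 18? ✗; end June 23 >= June 9? ✓ → no.
sync_call: start June 9 <= June 22? ✓; start June 9 < June 18? ✓; end June 12 >= June 9? ✓ → yes.
Result: audit, load_test, sync_call.

audit, load_test, sync_call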